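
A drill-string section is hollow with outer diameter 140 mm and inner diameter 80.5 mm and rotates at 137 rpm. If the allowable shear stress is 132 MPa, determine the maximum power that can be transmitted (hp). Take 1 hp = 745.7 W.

1220 hp

J = π(d_o⁴ − d_i⁴)/32 = π(0.140⁴ − 0.0805⁴)/32 = 3.359×10^-5 m⁴.
T_max = τ_allow·J/r = 1.32×10^8 × 3.359×10^-5 / 0.0700 = 63350 N·m.
ω = 2π·137/60 = 14.35 rad/s, so P_max = T_max·ω = 9.088×10^5 W.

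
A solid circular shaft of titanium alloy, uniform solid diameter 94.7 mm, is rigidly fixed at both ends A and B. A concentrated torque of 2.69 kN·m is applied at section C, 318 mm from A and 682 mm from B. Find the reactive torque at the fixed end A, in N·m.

1830 N·m

With uniform GJ and both ends fixed, compatibility θ_AC = θ_CB gives T_A·a = T_B·b, together with T_A + T_B = T₀.
T_A = T₀·b/(a+b) = 2690·682/1000 = 1835 N·m; T_B = 855.4 N·m.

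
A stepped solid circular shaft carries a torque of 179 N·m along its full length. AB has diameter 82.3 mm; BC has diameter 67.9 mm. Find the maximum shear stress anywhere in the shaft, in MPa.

Under the same torque, τ_max = 16T/(πd³) is largest where d is smallest — segment BC (d = 67.9 mm).
τ_max = 16·179.0/(π·(0.0679)³) = 2.912×10^6 Pa.

2.91 MPa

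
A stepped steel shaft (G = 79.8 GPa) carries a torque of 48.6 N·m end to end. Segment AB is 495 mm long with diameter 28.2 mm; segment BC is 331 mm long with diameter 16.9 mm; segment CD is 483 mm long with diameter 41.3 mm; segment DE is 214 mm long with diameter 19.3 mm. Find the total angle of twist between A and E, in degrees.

2.33°

J_AB = π(0.0282)⁴/32 = 6.21×10^-8 m⁴; J_BC = π(0.0169)⁴/32 = 8.01×10^-9 m⁴; J_CD = π(0.0413)⁴/32 = 2.86×10^-7 m⁴; J_DE = π(0.0193)⁴/32 = 1.36×10^-8 m⁴.
θ = (T/G)·Σ L_i/J_i = (48.60/79.8×10⁹)·(0.495/6.21×10^-8 + 0.331/8.01×10^-9 + 0.483/2.86×10^-7 + 0.214/1.36×10^-8) = 0.04063 rad.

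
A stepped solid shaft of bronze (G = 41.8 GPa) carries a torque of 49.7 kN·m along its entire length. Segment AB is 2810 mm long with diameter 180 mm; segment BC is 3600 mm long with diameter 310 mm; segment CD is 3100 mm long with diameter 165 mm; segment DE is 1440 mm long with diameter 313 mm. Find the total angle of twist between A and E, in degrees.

J_AB = π(0.180)⁴/32 = 1.03×10^-4 m⁴; J_BC = π(0.310)⁴/32 = 9.07×10^-4 m⁴; J_CD = π(0.165)⁴/32 = 7.28×10^-5 m⁴; J_DE = π(0.313)⁴/32 = 9.42×10^-4 m⁴.
θ = (T/G)·Σ L_i/J_i = (49700/41.8×10⁹)·(2.81/1.03×10^-4 + 3.60/9.07×10^-4 + 3.10/7.28×10^-5 + 1.44/9.42×10^-4) = 0.08961 rad.

5.13°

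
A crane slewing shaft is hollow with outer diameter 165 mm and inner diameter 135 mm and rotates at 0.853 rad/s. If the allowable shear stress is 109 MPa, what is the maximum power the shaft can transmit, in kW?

J = π(d_o⁴ − d_i⁴)/32 = π(0.165⁴ − 0.135⁴)/32 = 4.016×10^-5 m⁴.
T_max = τ_allow·J/r = 1.09×10^8 × 4.016×10^-5 / 0.0825 = 53060 N·m.
ω = 0.853 rad/s, so P_max = T_max·ω = 4.526×10^4 W.

45.3 kW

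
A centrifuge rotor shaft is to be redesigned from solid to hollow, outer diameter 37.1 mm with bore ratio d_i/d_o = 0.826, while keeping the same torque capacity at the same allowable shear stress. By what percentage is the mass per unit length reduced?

51.8 %

Equal τ_max and T ⇒ the solid shaft needs d_s³ = d_o³(1−k⁴), so d_s = 37.1·(1−0.826⁴)^(1/3) = 30.11 mm.
Area ratio A_h/A_s = d_o²(1−k²)/d_s² = (1−k²)/(1−k⁴)^(2/3) = 0.4824.
Mass saving = 1 − 0.4824 = 51.8 %.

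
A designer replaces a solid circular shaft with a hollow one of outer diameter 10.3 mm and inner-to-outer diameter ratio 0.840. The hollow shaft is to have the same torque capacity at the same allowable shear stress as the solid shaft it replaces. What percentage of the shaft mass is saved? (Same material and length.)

53.4 %

Equal τ_max and T ⇒ the solid shaft needs d_s³ = d_o³(1−k⁴), so d_s = 10.3·(1−0.840⁴)^(1/3) = 8.187 mm.
Area ratio A_h/A_s = d_o²(1−k²)/d_s² = (1−k²)/(1−k⁴)^(2/3) = 0.4660.
Mass saving = 1 − 0.4660 = 53.4 %.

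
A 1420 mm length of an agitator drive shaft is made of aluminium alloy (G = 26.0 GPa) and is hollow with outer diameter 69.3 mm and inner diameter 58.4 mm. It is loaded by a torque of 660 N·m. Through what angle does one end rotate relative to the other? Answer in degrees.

J = π(d_o⁴ − d_i⁴)/32 = π(0.0693⁴ − 0.0584⁴)/32 = 1.122×10^-6 m⁴.
θ = T·L/(G·J) = 660.0 × 1.42 / (26.0×10⁹ × 1.122×10^-6) = 0.03212 rad.

1.84°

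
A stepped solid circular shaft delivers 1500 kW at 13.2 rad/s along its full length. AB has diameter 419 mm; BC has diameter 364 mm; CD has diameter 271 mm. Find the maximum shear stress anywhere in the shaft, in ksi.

4.22 ksi

ω = 13.2 rad/s, so T = P/ω = 1500×10³ / 13.20 = 113600 N·m.
Under the same torque, τ_max = 16T/(πd³) is largest where d is smallest — segment CD (d = 271 mm).
τ_max = 16·113600/(π·(0.271)³) = 2.908×10^7 Pa.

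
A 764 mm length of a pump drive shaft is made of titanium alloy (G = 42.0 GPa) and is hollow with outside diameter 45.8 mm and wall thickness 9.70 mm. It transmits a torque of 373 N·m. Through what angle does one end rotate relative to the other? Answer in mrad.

17.7 mrad

J = π(d_o⁴ − d_i⁴)/32 = π(0.0458⁴ − 0.0264⁴)/32 = 3.843×10^-7 m⁴.
θ = T·L/(G·J) = 373.0 × 0.764 / (42.0×10⁹ × 3.843×10^-7) = 0.01766 rad.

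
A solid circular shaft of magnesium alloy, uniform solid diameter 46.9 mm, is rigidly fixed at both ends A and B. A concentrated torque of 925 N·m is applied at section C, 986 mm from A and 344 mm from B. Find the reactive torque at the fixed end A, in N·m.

239 N·m

With uniform GJ and both ends fixed, compatibility θ_AC = θ_CB gives T_A·a = T_B·b, together with T_A + T_B = T₀.
T_A = T₀·b/(a+b) = 925.0·344/1330 = 239.2 N·m; T_B = 685.8 N·m.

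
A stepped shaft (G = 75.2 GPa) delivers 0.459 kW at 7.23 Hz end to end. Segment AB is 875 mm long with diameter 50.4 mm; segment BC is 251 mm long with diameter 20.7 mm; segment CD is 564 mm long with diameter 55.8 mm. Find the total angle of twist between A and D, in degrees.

0.122°

ω = 2π·7.23 = 45.43 rad/s, so T = P/ω = 0.459×10³ / 45.43 = 10.10 N·m.
J_AB = π(0.0504)⁴/32 = 6.33×10^-7 m⁴; J_BC = π(0.0207)⁴/32 = 1.80×10^-8 m⁴; J_CD = π(0.0558)⁴/32 = 9.52×10^-7 m⁴.
θ = (T/G)·Σ L_i/J_i = (10.10/75.2×10⁹)·(0.875/6.33×10^-7 + 0.251/1.80×10^-8 + 0.564/9.52×10^-7) = 2.136×10^-3 rad.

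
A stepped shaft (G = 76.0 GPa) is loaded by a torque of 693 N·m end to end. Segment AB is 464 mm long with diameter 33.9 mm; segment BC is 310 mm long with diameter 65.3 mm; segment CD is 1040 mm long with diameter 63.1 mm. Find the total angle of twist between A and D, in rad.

0.0403 rad

J_AB = π(0.0339)⁴/32 = 1.30×10^-7 m⁴; J_BC = π(0.0653)⁴/32 = 1.79×10^-6 m⁴; J_CD = π(0.0631)⁴/32 = 1.56×10^-6 m⁴.
θ = (T/G)·Σ L_i/J_i = (693.0/76.0×10⁹)·(0.464/1.30×10^-7 + 0.310/1.79×10^-6 + 1.04/1.56×10^-6) = 0.04031 rad.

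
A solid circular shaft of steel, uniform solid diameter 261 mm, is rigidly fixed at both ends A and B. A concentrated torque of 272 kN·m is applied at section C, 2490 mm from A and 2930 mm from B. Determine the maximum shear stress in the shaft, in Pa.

4.21e7 Pa

With uniform GJ and both ends fixed, compatibility θ_AC = θ_CB gives T_A·a = T_B·b, together with T_A + T_B = T₀.
T_A = T₀·b/(a+b) = 272000·2930/5420 = 147000 N·m; T_B = 125000 N·m.
τ in each portion: τ_AC = 4.21×10^7 Pa, τ_CB = 3.58×10^7 Pa; maximum is in AC.
τ_max = T_AC·r/J = 147000·0.131/4.56×10^-4 = 4.212×10^7 Pa.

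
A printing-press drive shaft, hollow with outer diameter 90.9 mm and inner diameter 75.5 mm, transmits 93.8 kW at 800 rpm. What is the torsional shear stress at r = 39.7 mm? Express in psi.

1840 psi

ω = 2π·800/60 = 83.78 rad/s, so T = P/ω = 93.8×10³ / 83.78 = 1120 N·m.
J = π(d_o⁴ − d_i⁴)/32 = π(0.0909⁴ − 0.0755⁴)/32 = 3.513×10^-6 m⁴.
Shear stress varies linearly with radius: τ = T·r/J = 1120 × 0.0397 / 3.513×10^-6 = 1.265×10^7 Pa.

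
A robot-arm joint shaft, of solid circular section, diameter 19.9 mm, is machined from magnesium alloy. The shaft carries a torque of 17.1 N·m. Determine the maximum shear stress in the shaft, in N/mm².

J = πd⁴/32 = π(0.0199)⁴/32 = 1.540×10^-8 m⁴.
τ_max = T·r/J = 17.10 × 0.00995 / 1.540×10^-8 = 1.105×10^7 Pa.

11.1 N/mm²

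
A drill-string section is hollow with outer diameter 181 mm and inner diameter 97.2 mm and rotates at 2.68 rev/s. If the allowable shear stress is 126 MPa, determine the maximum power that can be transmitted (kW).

J = π(d_o⁴ − d_i⁴)/32 = π(0.181⁴ − 0.0972⁴)/32 = 9.661×10^-5 m⁴.
T_max = τ_allow·J/r = 1.26×10^8 × 9.661×10^-5 / 0.0905 = 134500 N·m.
ω = 2π·2.68 = 16.84 rad/s, so P_max = T_max·ω = 2.265×10^6 W.

2260 kW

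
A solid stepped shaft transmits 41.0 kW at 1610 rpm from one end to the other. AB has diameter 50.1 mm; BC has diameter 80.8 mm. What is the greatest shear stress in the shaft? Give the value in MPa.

9.85 MPa

ω = 2π·1610/60 = 168.6 rad/s, so T = P/ω = 41.0×10³ / 168.6 = 243.2 N·m.
Under the same torque, τ_max = 16T/(πd³) is largest where d is smallest — segment AB (d = 50.1 mm).
τ_max = 16·243.2/(π·(0.0501)³) = 9.849×10^6 Pa.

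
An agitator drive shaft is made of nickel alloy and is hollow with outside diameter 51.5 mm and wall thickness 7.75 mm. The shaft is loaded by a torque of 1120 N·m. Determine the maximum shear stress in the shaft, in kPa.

54900 kPa

J = π(d_o⁴ − d_i⁴)/32 = π(0.0515⁴ − 0.0360⁴)/32 = 5.257×10^-7 m⁴.
τ_max = T·r/J = 1120 × 0.0257 / 5.257×10^-7 = 5.486×10^7 Pa.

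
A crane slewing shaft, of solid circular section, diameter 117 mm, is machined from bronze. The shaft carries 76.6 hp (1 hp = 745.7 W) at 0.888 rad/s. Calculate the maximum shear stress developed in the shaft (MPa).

205 MPa

ω = 0.888 rad/s, so T = P/ω = 76.6×745.7 / 0.8880 = 64330 N·m.
J = πd⁴/32 = π(0.117)⁴/32 = 1.840×10^-5 m⁴.
τ_max = T·r/J = 64330 × 0.0585 / 1.840×10^-5 = 2.045×10^8 Pa.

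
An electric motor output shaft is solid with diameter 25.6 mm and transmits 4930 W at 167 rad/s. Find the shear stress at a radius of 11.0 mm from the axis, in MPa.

ω = 167 rad/s, so T = P/ω = 4930 / 167.0 = 29.52 N·m.
J = πd⁴/32 = π(0.0256)⁴/32 = 4.217×10^-8 m⁴.
Shear stress varies linearly with radius: τ = T·r/J = 29.52 × 0.0110 / 4.217×10^-8 = 7.701×10^6 Pa.

7.70 MPa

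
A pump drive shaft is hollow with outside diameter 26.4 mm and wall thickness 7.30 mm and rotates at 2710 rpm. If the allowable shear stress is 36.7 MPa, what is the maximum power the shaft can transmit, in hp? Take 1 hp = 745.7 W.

J = π(d_o⁴ − d_i⁴)/32 = π(0.0264⁴ − 0.0118⁴)/32 = 4.579×10^-8 m⁴.
T_max = τ_allow·J/r = 3.67×10^7 × 4.579×10^-8 / 0.0132 = 127.3 N·m.
ω = 2π·2710/60 = 283.8 rad/s, so P_max = T_max·ω = 3.613×10^4 W.

48.4 hp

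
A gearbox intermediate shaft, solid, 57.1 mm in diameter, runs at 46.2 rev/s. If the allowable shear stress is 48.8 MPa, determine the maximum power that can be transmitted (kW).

J = πd⁴/32 = π(0.0571)⁴/32 = 1.044×10^-6 m⁴.
T_max = τ_allow·J/r = 4.88×10^7 × 1.044×10^-6 / 0.0285 = 1784 N·m.
ω = 2π·46.2 = 290.3 rad/s, so P_max = T_max·ω = 5.178×10^5 W.

518 kW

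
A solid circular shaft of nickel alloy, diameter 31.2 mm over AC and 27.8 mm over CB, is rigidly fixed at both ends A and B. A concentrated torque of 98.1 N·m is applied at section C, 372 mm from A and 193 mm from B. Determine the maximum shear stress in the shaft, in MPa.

Compatibility: T_A·a/J_AC = T_B·b/J_CB with T_A + T_B = T₀.
J_AC = 9.30×10^-8 m⁴, J_CB = 5.86×10^-8 m⁴, so T_A = T₀·(J_AC/a)/((J_AC/a)+(J_CB/b)) = 44.29 N·m, T_B = 53.81 N·m.
τ in each portion: τ_AC = 7.43×10^6 Pa, τ_CB = 1.28×10^7 Pa; maximum is in CB.
τ_max = T_CB·r/J = 53.81·0.0139/5.86×10^-8 = 1.276×10^7 Pa.

12.8 MPa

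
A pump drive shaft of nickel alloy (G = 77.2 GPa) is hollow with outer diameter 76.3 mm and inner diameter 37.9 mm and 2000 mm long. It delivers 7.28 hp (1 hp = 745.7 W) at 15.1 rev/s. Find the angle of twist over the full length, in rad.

ω = 2π·15.1 = 94.88 rad/s, so T = P/ω = 7.28×745.7 / 94.88 = 57.22 N·m.
J = π(d_o⁴ − d_i⁴)/32 = π(0.0763⁴ − 0.0379⁴)/32 = 3.125×10^-6 m⁴.
θ = T·L/(G·J) = 57.22 × 2.00 / (77.2×10⁹ × 3.125×10^-6) = 4.744×10^-4 rad.

4.74e-4 rad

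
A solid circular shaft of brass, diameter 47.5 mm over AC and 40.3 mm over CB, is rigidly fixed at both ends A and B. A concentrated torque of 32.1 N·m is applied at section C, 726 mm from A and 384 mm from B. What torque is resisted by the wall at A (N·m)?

16.2 N·m

Compatibility: T_A·a/J_AC = T_B·b/J_CB with T_A + T_B = T₀.
J_AC = 5.00×10^-7 m⁴, J_CB = 2.59×10^-7 m⁴, so T_A = T₀·(J_AC/a)/((J_AC/a)+(J_CB/b)) = 16.22 N·m, T_B = 15.88 N·m.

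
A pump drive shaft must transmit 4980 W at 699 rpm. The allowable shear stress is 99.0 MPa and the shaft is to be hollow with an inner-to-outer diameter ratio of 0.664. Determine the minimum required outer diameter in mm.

16.3 mm

ω = 2π·699/60 = 73.20 rad/s, so T = P/ω = 4980 / 73.20 = 68.03 N·m.
For a hollow shaft with d_i/d_o = 0.664: τ_max = 16T/(π d_o³ (1−k⁴)), so d_o = [16T/(π τ_allow (1−k⁴))]^(1/3) = [16·68.03/(π·9.90×10^7·0.8056)]^(1/3) = 0.01632 m.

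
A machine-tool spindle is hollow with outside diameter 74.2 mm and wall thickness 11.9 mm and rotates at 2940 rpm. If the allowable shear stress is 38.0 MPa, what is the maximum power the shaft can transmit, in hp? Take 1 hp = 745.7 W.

J = π(d_o⁴ − d_i⁴)/32 = π(0.0742⁴ − 0.0504⁴)/32 = 2.342×10^-6 m⁴.
T_max = τ_allow·J/r = 3.80×10^7 × 2.342×10^-6 / 0.0371 = 2399 N·m.
ω = 2π·2940/60 = 307.9 rad/s, so P_max = T_max·ω = 7.387×10^5 W.

991 hp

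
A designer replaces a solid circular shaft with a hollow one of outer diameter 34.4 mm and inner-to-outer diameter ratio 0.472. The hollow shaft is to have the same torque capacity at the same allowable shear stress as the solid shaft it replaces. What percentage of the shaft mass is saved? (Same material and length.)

Equal τ_max and T ⇒ the solid shaft needs d_s³ = d_o³(1−k⁴), so d_s = 34.4·(1−0.472⁴)^(1/3) = 33.82 mm.
Area ratio A_h/A_s = d_o²(1−k²)/d_s² = (1−k²)/(1−k⁴)^(2/3) = 0.8040.
Mass saving = 1 − 0.8040 = 19.6 %.

19.6 %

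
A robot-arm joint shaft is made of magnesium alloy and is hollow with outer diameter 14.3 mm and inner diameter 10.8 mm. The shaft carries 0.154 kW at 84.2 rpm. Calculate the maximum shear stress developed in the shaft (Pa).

ω = 2π·84.2/60 = 8.817 rad/s, so T = P/ω = 0.154×10³ / 8.817 = 17.47 N·m.
J = π(d_o⁴ − d_i⁴)/32 = π(0.0143⁴ − 0.0108⁴)/32 = 2.770×10^-9 m⁴.
τ_max = T·r/J = 17.47 × 0.00715 / 2.770×10^-9 = 4.509×10^7 Pa.

4.51e7 Pa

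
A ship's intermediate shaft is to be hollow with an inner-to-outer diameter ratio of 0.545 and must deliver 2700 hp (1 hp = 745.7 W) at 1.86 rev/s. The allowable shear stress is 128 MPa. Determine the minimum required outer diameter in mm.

ω = 2π·1.86 = 11.69 rad/s, so T = P/ω = 2700×745.7 / 11.69 = 172300 N·m.
For a hollow shaft with d_i/d_o = 0.545: τ_max = 16T/(π d_o³ (1−k⁴)), so d_o = [16T/(π τ_allow (1−k⁴))]^(1/3) = [16·172300/(π·1.28×10^8·0.9118)]^(1/3) = 0.1959 m.

196 mm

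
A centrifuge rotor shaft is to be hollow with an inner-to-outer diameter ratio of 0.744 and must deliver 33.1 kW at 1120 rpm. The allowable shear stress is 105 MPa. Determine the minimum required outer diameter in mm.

ω = 2π·1120/60 = 117.3 rad/s, so T = P/ω = 33.1×10³ / 117.3 = 282.2 N·m.
For a hollow shaft with d_i/d_o = 0.744: τ_max = 16T/(π d_o³ (1−k⁴)), so d_o = [16T/(π τ_allow (1−k⁴))]^(1/3) = [16·282.2/(π·1.05×10^8·0.6936)]^(1/3) = 0.02702 m.

27.0 mm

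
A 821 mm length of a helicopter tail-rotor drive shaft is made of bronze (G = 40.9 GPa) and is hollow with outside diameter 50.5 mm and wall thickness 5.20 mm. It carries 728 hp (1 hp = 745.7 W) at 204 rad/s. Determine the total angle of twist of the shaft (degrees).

7.96°

ω = 204 rad/s, so T = P/ω = 728×745.7 / 204.0 = 2661 N·m.
J = π(d_o⁴ − d_i⁴)/32 = π(0.0505⁴ − 0.0401⁴)/32 = 3.847×10^-7 m⁴.
θ = T·L/(G·J) = 2661 × 0.821 / (40.9×10⁹ × 3.847×10^-7) = 0.1389 rad.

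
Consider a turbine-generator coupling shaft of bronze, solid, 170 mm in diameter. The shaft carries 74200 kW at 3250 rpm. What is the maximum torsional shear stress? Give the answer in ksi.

32.8 ksi

ω = 2π·3250/60 = 340.3 rad/s, so T = P/ω = 74200×10³ / 340.3 = 218000 N·m.
J = πd⁴/32 = π(0.170)⁴/32 = 8.200×10^-5 m⁴.
τ_max = T·r/J = 218000 × 0.0850 / 8.200×10^-5 = 2.260×10^8 Pa.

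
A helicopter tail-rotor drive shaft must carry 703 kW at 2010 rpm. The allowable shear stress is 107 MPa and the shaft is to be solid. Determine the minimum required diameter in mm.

ω = 2π·2010/60 = 210.5 rad/s, so T = P/ω = 703×10³ / 210.5 = 3340 N·m.
For a solid shaft τ_max = 16T/(πd³), so d = (16T/(π τ_allow))^(1/3) = (16·3340/(π·1.07×10^8))^(1/3) = 0.05417 m.

54.2 mm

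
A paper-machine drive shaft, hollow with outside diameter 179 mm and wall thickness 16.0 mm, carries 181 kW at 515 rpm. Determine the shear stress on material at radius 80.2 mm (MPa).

ω = 2π·515/60 = 53.93 rad/s, so T = P/ω = 181×10³ / 53.93 = 3356 N·m.
J = π(d_o⁴ − d_i⁴)/32 = π(0.179⁴ − 0.147⁴)/32 = 5.495×10^-5 m⁴.
Shear stress varies linearly with radius: τ = T·r/J = 3356 × 0.0802 / 5.495×10^-5 = 4.899×10^6 Pa.

4.90 MPa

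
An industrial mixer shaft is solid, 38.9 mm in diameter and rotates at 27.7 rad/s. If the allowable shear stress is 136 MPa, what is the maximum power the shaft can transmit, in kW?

J = πd⁴/32 = π(0.0389)⁴/32 = 2.248×10^-7 m⁴.
T_max = τ_allow·J/r = 1.36×10^8 × 2.248×10^-7 / 0.0194 = 1572 N·m.
ω = 27.7 rad/s, so P_max = T_max·ω = 4.354×10^4 W.

43.5 kW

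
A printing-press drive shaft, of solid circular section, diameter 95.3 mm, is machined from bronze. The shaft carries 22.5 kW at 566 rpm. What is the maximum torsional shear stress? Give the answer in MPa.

2.23 MPa

ω = 2π·566/60 = 59.27 rad/s, so T = P/ω = 22.5×10³ / 59.27 = 379.6 N·m.
J = πd⁴/32 = π(0.0953)⁴/32 = 8.098×10^-6 m⁴.
τ_max = T·r/J = 379.6 × 0.0476 / 8.098×10^-6 = 2.234×10^6 Pa.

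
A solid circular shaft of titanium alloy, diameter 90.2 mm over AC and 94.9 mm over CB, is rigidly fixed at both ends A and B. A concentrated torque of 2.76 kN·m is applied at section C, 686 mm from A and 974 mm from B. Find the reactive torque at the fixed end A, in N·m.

Compatibility: T_A·a/J_AC = T_B·b/J_CB with T_A + T_B = T₀.
J_AC = 6.50×10^-6 m⁴, J_CB = 7.96×10^-6 m⁴, so T_A = T₀·(J_AC/a)/((J_AC/a)+(J_CB/b)) = 1481 N·m, T_B = 1279 N·m.

1480 N·m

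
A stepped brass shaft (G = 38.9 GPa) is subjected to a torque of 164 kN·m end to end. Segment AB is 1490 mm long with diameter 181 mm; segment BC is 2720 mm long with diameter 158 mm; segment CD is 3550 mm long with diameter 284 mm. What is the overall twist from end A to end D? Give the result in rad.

0.270 rad

J_AB = π(0.181)⁴/32 = 1.05×10^-4 m⁴; J_BC = π(0.158)⁴/32 = 6.12×10^-5 m⁴; J_CD = π(0.284)⁴/32 = 6.39×10^-4 m⁴.
θ = (T/G)·Σ L_i/J_i = (164000/38.9×10⁹)·(1.49/1.05×10^-4 + 2.72/6.12×10^-5 + 3.55/6.39×10^-4) = 0.2705 rad.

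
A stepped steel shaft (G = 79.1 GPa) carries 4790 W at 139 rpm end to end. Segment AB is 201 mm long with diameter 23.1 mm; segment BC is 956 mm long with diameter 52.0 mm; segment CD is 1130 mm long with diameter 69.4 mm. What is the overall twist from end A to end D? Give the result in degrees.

2.15°

ω = 2π·139/60 = 14.56 rad/s, so T = P/ω = 4790 / 14.56 = 329.1 N·m.
J_AB = π(0.0231)⁴/32 = 2.80×10^-8 m⁴; J_BC = π(0.0520)⁴/32 = 7.18×10^-7 m⁴; J_CD = π(0.0694)⁴/32 = 2.28×10^-6 m⁴.
θ = (T/G)·Σ L_i/J_i = (329.1/79.1×10⁹)·(0.201/2.80×10^-8 + 0.956/7.18×10^-7 + 1.13/2.28×10^-6) = 0.03752 rad.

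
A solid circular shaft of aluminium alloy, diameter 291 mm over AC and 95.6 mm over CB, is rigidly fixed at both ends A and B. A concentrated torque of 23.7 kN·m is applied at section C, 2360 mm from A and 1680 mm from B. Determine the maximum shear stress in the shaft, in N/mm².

4.82 N/mm²

Compatibility: T_A·a/J_AC = T_B·b/J_CB with T_A + T_B = T₀.
J_AC = 7.04×10^-4 m⁴, J_CB = 8.20×10^-6 m⁴, so T_A = T₀·(J_AC/a)/((J_AC/a)+(J_CB/b)) = 23320 N·m, T_B = 381.6 N·m.
τ in each portion: τ_AC = 4.82×10^6 Pa, τ_CB = 2.22×10^6 Pa; maximum is in AC.
τ_max = T_AC·r/J = 23320·0.145/7.04×10^-4 = 4.819×10^6 Pa.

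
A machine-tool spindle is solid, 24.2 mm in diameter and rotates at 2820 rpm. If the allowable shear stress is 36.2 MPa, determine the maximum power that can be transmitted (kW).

29.7 kW

J = πd⁴/32 = π(0.0242)⁴/32 = 3.367×10^-8 m⁴.
T_max = τ_allow·J/r = 3.62×10^7 × 3.367×10^-8 / 0.0121 = 100.7 N·m.
ω = 2π·2820/60 = 295.3 rad/s, so P_max = T_max·ω = 2.975×10^4 W.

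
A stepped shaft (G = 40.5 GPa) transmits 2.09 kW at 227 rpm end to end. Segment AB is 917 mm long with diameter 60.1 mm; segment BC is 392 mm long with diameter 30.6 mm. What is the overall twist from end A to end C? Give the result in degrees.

0.655°

ω = 2π·227/60 = 23.77 rad/s, so T = P/ω = 2.09×10³ / 23.77 = 87.92 N·m.
J_AB = π(0.0601)⁴/32 = 1.28×10^-6 m⁴; J_BC = π(0.0306)⁴/32 = 8.61×10^-8 m⁴.
θ = (T/G)·Σ L_i/J_i = (87.92/40.5×10⁹)·(0.917/1.28×10^-6 + 0.392/8.61×10^-8) = 0.01144 rad.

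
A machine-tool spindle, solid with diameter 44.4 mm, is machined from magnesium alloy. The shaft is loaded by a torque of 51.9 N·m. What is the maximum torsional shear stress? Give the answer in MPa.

3.02 MPa

J = πd⁴/32 = π(0.0444)⁴/32 = 3.815×10^-7 m⁴.
τ_max = T·r/J = 51.90 × 0.0222 / 3.815×10^-7 = 3.020×10^6 Pa.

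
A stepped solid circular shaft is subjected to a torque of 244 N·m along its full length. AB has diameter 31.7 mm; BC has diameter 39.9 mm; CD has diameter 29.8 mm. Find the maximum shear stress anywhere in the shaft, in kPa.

47000 kPa

Under the same torque, τ_max = 16T/(πd³) is largest where d is smallest — segment CD (d = 29.8 mm).
τ_max = 16·244.0/(π·(0.0298)³) = 4.696×10^7 Pa.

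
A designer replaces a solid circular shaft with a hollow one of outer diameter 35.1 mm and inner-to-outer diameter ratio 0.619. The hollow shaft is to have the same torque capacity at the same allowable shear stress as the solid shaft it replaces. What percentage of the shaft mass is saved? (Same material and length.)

Equal τ_max and T ⇒ the solid shaft needs d_s³ = d_o³(1−k⁴), so d_s = 35.1·(1−0.619⁴)^(1/3) = 33.29 mm.
Area ratio A_h/A_s = d_o²(1−k²)/d_s² = (1−k²)/(1−k⁴)^(2/3) = 0.6857.
Mass saving = 1 − 0.6857 = 31.4 %.

31.4 %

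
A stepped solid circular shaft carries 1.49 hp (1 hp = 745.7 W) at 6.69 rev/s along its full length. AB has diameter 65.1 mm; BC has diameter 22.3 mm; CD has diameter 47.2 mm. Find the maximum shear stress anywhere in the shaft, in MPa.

ω = 2π·6.69 = 42.03 rad/s, so T = P/ω = 1.49×745.7 / 42.03 = 26.43 N·m.
Under the same torque, τ_max = 16T/(πd³) is largest where d is smallest — segment BC (d = 22.3 mm).
τ_max = 16·26.43/(π·(0.0223)³) = 1.214×10^7 Pa.

12.1 MPa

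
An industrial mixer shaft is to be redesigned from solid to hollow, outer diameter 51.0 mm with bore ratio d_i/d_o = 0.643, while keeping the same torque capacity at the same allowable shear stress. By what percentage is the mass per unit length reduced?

Equal τ_max and T ⇒ the solid shaft needs d_s³ = d_o³(1−k⁴), so d_s = 51.0·(1−0.643⁴)^(1/3) = 47.91 mm.
Area ratio A_h/A_s = d_o²(1−k²)/d_s² = (1−k²)/(1−k⁴)^(2/3) = 0.6646.
Mass saving = 1 − 0.6646 = 33.5 %.

33.5 %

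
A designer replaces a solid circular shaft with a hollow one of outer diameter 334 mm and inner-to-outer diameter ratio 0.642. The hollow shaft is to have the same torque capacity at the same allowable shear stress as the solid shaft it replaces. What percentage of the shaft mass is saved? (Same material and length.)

Equal τ_max and T ⇒ the solid shaft needs d_s³ = d_o³(1−k⁴), so d_s = 334·(1−0.642⁴)^(1/3) = 313.9 mm.
Area ratio A_h/A_s = d_o²(1−k²)/d_s² = (1−k²)/(1−k⁴)^(2/3) = 0.6655.
Mass saving = 1 − 0.6655 = 33.4 %.

33.4 %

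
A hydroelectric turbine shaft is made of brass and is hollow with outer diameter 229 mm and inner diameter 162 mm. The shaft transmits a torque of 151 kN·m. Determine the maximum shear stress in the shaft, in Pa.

J = π(d_o⁴ − d_i⁴)/32 = π(0.229⁴ − 0.162⁴)/32 = 2.024×10^-4 m⁴.
τ_max = T·r/J = 151000 × 0.115 / 2.024×10^-4 = 8.544×10^7 Pa.

8.54e7 Pa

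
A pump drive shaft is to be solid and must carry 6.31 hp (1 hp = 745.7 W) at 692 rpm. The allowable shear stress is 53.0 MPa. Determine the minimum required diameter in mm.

18.4 mm

ω = 2π·692/60 = 72.47 rad/s, so T = P/ω = 6.31×745.7 / 72.47 = 64.93 N·m.
For a solid shaft τ_max = 16T/(πd³), so d = (16T/(π τ_allow))^(1/3) = (16·64.93/(π·5.30×10^7))^(1/3) = 0.01841 m.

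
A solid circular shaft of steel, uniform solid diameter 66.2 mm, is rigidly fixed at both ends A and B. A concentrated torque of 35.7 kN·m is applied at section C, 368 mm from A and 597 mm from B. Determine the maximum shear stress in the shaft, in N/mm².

With uniform GJ and both ends fixed, compatibility θ_AC = θ_CB gives T_A·a = T_B·b, together with T_A + T_B = T₀.
T_A = T₀·b/(a+b) = 35700·597/965.0 = 22090 N·m; T_B = 13610 N·m.
τ in each portion: τ_AC = 3.88×10^8 Pa, τ_CB = 2.39×10^8 Pa; maximum is in AC.
τ_max = T_AC·r/J = 22090·0.0331/1.89×10^-6 = 3.877×10^8 Pa.

388 N/mm²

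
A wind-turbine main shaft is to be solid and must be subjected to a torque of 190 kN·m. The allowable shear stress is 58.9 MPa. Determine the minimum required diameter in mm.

For a solid shaft τ_max = 16T/(πd³), so d = (16T/(π τ_allow))^(1/3) = (16·190000/(π·5.89×10^7))^(1/3) = 0.2542 m.

254 mm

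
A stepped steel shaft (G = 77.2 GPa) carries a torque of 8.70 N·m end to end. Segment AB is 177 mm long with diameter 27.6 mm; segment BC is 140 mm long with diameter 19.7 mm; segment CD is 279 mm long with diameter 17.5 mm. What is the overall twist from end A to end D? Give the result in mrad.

J_AB = π(0.0276)⁴/32 = 5.70×10^-8 m⁴; J_BC = π(0.0197)⁴/32 = 1.48×10^-8 m⁴; J_CD = π(0.0175)⁴/32 = 9.21×10^-9 m⁴.
θ = (T/G)·Σ L_i/J_i = (8.700/77.2×10⁹)·(0.177/5.70×10^-8 + 0.140/1.48×10^-8 + 0.279/9.21×10^-9) = 4.832×10^-3 rad.

4.83 mrad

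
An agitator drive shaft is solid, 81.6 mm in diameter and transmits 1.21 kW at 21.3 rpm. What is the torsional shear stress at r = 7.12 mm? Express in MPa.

ω = 2π·21.3/60 = 2.231 rad/s, so T = P/ω = 1.21×10³ / 2.231 = 542.5 N·m.
J = πd⁴/32 = π(0.0816)⁴/32 = 4.353×10^-6 m⁴.
Shear stress varies linearly with radius: τ = T·r/J = 542.5 × 0.00712 / 4.353×10^-6 = 8.874×10^5 Pa.

0.887 MPa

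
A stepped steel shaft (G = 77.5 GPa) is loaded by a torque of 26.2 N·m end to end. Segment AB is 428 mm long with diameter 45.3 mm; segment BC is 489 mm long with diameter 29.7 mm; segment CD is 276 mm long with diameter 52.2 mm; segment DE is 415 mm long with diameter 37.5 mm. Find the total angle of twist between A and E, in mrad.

J_AB = π(0.0453)⁴/32 = 4.13×10^-7 m⁴; J_BC = π(0.0297)⁴/32 = 7.64×10^-8 m⁴; J_CD = π(0.0522)⁴/32 = 7.29×10^-7 m⁴; J_DE = π(0.0375)⁴/32 = 1.94×10^-7 m⁴.
θ = (T/G)·Σ L_i/J_i = (26.20/77.5×10⁹)·(0.428/4.13×10^-7 + 0.489/7.64×10^-8 + 0.276/7.29×10^-7 + 0.415/1.94×10^-7) = 3.365×10^-3 rad.

3.36 mrad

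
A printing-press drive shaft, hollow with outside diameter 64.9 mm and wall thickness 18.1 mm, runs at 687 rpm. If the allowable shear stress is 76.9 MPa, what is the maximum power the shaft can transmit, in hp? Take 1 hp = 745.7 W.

J = π(d_o⁴ − d_i⁴)/32 = π(0.0649⁴ − 0.0287⁴)/32 = 1.675×10^-6 m⁴.
T_max = τ_allow·J/r = 7.69×10^7 × 1.675×10^-6 / 0.0324 = 3970 N·m.
ω = 2π·687/60 = 71.94 rad/s, so P_max = T_max·ω = 2.856×10^5 W.

383 hp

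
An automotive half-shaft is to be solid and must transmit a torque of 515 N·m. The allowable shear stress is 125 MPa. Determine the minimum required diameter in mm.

27.6 mm

For a solid shaft τ_max = 16T/(πd³), so d = (16T/(π τ_allow))^(1/3) = (16·515.0/(π·1.25×10^8))^(1/3) = 0.02758 m.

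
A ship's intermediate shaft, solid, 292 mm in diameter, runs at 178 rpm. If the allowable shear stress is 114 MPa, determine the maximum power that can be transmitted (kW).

J = πd⁴/32 = π(0.292)⁴/32 = 7.137×10^-4 m⁴.
T_max = τ_allow·J/r = 1.14×10^8 × 7.137×10^-4 / 0.146 = 557300 N·m.
ω = 2π·178/60 = 18.64 rad/s, so P_max = T_max·ω = 1.039×10^7 W.

10400 kW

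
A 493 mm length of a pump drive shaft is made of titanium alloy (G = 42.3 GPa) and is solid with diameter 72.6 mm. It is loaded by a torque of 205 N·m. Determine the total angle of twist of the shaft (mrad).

0.876 mrad

J = πd⁴/32 = π(0.0726)⁴/32 = 2.727×10^-6 m⁴.
θ = T·L/(G·J) = 205.0 × 0.493 / (42.3×10⁹ × 2.727×10^-6) = 8.760×10^-4 rad.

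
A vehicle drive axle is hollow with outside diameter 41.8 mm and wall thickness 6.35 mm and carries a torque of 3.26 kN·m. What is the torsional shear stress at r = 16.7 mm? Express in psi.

34400 psi

J = π(d_o⁴ − d_i⁴)/32 = π(0.0418⁴ − 0.0291⁴)/32 = 2.293×10^-7 m⁴.
Shear stress varies linearly with radius: τ = T·r/J = 3260 × 0.0167 / 2.293×10^-7 = 2.374×10^8 Pa.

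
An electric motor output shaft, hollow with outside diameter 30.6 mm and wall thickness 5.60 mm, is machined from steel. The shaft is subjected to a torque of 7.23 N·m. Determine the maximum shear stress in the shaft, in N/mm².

J = π(d_o⁴ − d_i⁴)/32 = π(0.0306⁴ − 0.0194⁴)/32 = 7.217×10^-8 m⁴.
τ_max = T·r/J = 7.230 × 0.0153 / 7.217×10^-8 = 1.533×10^6 Pa.

1.53 N/mm²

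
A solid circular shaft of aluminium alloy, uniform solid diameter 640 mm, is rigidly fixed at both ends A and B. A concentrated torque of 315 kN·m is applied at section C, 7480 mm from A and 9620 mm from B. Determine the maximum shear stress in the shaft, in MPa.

3.44 MPa

With uniform GJ and both ends fixed, compatibility θ_AC = θ_CB gives T_A·a = T_B·b, together with T_A + T_B = T₀.
T_A = T₀·b/(a+b) = 315000·9620/17100 = 177200 N·m; T_B = 137800 N·m.
τ in each portion: τ_AC = 3.44×10^6 Pa, τ_CB = 2.68×10^6 Pa; maximum is in AC.
τ_max = T_AC·r/J = 177200·0.320/0.0165 = 3.443×10^6 Pa.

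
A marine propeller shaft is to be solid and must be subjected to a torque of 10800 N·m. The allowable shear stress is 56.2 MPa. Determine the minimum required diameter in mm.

For a solid shaft τ_max = 16T/(πd³), so d = (16T/(π τ_allow))^(1/3) = (16·10800/(π·5.62×10^7))^(1/3) = 0.09929 m.

99.3 mm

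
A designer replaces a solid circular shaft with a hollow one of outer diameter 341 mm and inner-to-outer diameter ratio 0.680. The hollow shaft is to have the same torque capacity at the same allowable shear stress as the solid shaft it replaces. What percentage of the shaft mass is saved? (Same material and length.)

36.9 %

Equal τ_max and T ⇒ the solid shaft needs d_s³ = d_o³(1−k⁴), so d_s = 341·(1−0.680⁴)^(1/3) = 314.7 mm.
Area ratio A_h/A_s = d_o²(1−k²)/d_s² = (1−k²)/(1−k⁴)^(2/3) = 0.6311.
Mass saving = 1 − 0.6311 = 36.9 %.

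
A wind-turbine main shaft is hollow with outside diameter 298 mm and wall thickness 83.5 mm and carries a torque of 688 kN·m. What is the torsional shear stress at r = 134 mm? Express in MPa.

124 MPa

J = π(d_o⁴ − d_i⁴)/32 = π(0.298⁴ − 0.131⁴)/32 = 7.453×10^-4 m⁴.
Shear stress varies linearly with radius: τ = T·r/J = 688000 × 0.134 / 7.453×10^-4 = 1.237×10^8 Pa.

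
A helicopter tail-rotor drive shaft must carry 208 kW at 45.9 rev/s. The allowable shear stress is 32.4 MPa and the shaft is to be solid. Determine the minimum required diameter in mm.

48.4 mm

ω = 2π·45.9 = 288.4 rad/s, so T = P/ω = 208×10³ / 288.4 = 721.2 N·m.
For a solid shaft τ_max = 16T/(πd³), so d = (16T/(π τ_allow))^(1/3) = (16·721.2/(π·3.24×10^7))^(1/3) = 0.04840 m.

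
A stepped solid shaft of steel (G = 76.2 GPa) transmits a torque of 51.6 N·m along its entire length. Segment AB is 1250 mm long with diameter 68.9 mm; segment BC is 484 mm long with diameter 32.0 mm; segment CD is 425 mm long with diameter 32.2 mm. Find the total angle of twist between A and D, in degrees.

J_AB = π(0.0689)⁴/32 = 2.21×10^-6 m⁴; J_BC = π(0.0320)⁴/32 = 1.03×10^-7 m⁴; J_CD = π(0.0322)⁴/32 = 1.06×10^-7 m⁴.
θ = (T/G)·Σ L_i/J_i = (51.60/76.2×10⁹)·(1.25/2.21×10^-6 + 0.484/1.03×10^-7 + 0.425/1.06×10^-7) = 6.293×10^-3 rad.

0.361°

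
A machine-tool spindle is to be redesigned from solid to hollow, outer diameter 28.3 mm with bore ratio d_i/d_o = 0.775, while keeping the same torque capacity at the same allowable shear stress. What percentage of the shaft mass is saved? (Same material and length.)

Equal τ_max and T ⇒ the solid shaft needs d_s³ = d_o³(1−k⁴), so d_s = 28.3·(1−0.775⁴)^(1/3) = 24.38 mm.
Area ratio A_h/A_s = d_o²(1−k²)/d_s² = (1−k²)/(1−k⁴)^(2/3) = 0.5382.
Mass saving = 1 − 0.5382 = 46.2 %.

46.2 %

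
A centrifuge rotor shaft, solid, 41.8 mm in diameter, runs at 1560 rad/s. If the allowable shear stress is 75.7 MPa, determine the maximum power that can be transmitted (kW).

1690 kW

J = πd⁴/32 = π(0.0418)⁴/32 = 2.997×10^-7 m⁴.
T_max = τ_allow·J/r = 7.57×10^7 × 2.997×10^-7 / 0.0209 = 1086 N·m.
ω = 1560 rad/s, so P_max = T_max·ω = 1.693×10^6 W.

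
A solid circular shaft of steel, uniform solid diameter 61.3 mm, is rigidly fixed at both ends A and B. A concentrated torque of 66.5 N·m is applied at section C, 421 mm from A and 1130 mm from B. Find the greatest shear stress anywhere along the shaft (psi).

With uniform GJ and both ends fixed, compatibility θ_AC = θ_CB gives T_A·a = T_B·b, together with T_A + T_B = T₀.
T_A = T₀·b/(a+b) = 66.50·1130/1551 = 48.45 N·m; T_B = 18.05 N·m.
τ in each portion: τ_AC = 1.07×10^6 Pa, τ_CB = 3.99×10^5 Pa; maximum is in AC.
τ_max = T_AC·r/J = 48.45·0.0307/1.39×10^-6 = 1.071×10^6 Pa.

155 psi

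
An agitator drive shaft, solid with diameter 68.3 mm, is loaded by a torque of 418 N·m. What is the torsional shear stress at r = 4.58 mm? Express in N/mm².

0.896 N/mm²

J = πd⁴/32 = π(0.0683)⁴/32 = 2.136×10^-6 m⁴.
Shear stress varies linearly with radius: τ = T·r/J = 418.0 × 0.00458 / 2.136×10^-6 = 8.961×10^5 Pa.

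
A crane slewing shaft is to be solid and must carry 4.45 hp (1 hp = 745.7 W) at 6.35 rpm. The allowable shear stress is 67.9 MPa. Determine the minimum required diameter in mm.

ω = 2π·6.35/60 = 0.6650 rad/s, so T = P/ω = 4.45×745.7 / 0.6650 = 4990 N·m.
For a solid shaft τ_max = 16T/(πd³), so d = (16T/(π τ_allow))^(1/3) = (16·4990/(π·6.79×10^7))^(1/3) = 0.07207 m.

72.1 mm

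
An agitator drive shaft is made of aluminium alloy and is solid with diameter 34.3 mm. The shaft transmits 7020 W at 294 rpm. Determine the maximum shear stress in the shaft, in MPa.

28.8 MPa

ω = 2π·294/60 = 30.79 rad/s, so T = P/ω = 7020 / 30.79 = 228.0 N·m.
J = πd⁴/32 = π(0.0343)⁴/32 = 1.359×10^-7 m⁴.
τ_max = T·r/J = 228.0 × 0.0171 / 1.359×10^-7 = 2.878×10^7 Pa.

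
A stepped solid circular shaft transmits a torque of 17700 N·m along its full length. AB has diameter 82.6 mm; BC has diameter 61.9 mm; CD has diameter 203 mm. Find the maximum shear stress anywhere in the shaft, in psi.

Under the same torque, τ_max = 16T/(πd³) is largest where d is smallest — segment BC (d = 61.9 mm).
τ_max = 16·17700/(π·(0.0619)³) = 3.801×10^8 Pa.

55100 psi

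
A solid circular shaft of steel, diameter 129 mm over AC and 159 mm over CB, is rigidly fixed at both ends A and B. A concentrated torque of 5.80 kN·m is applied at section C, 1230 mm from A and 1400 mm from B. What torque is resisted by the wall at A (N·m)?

1920 N·m

Compatibility: T_A·a/J_AC = T_B·b/J_CB with T_A + T_B = T₀.
J_AC = 2.72×10^-5 m⁴, J_CB = 6.27×10^-5 m⁴, so T_A = T₀·(J_AC/a)/((J_AC/a)+(J_CB/b)) = 1916 N·m, T_B = 3884 N·m.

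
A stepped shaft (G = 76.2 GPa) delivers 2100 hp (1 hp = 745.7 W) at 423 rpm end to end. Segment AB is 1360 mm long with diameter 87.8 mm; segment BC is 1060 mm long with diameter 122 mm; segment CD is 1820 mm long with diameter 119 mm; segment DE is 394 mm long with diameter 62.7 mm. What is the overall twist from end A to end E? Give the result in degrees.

16.9°

ω = 2π·423/60 = 44.30 rad/s, so T = P/ω = 2100×745.7 / 44.30 = 35350 N·m.
J_AB = π(0.0878)⁴/32 = 5.83×10^-6 m⁴; J_BC = π(0.122)⁴/32 = 2.17×10^-5 m⁴; J_CD = π(0.119)⁴/32 = 1.97×10^-5 m⁴; J_DE = π(0.0627)⁴/32 = 1.52×10^-6 m⁴.
θ = (T/G)·Σ L_i/J_i = (35350/76.2×10⁹)·(1.36/5.83×10^-6 + 1.06/2.17×10^-5 + 1.82/1.97×10^-5 + 0.394/1.52×10^-6) = 0.2941 rad.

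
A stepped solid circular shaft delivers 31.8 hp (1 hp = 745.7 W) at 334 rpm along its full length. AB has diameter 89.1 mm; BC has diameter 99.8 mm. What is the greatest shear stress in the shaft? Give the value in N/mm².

4.88 N/mm²

ω = 2π·334/60 = 34.98 rad/s, so T = P/ω = 31.8×745.7 / 34.98 = 678.0 N·m.
Under the same torque, τ_max = 16T/(πd³) is largest where d is smallest — segment AB (d = 89.1 mm).
τ_max = 16·678.0/(π·(0.0891)³) = 4.881×10^6 Pa.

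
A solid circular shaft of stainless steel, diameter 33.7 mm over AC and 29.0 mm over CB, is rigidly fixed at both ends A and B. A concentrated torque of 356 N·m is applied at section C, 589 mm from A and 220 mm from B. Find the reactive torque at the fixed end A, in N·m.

144 N·m

Compatibility: T_A·a/J_AC = T_B·b/J_CB with T_A + T_B = T₀.
J_AC = 1.27×10^-7 m⁴, J_CB = 6.94×10^-8 m⁴, so T_A = T₀·(J_AC/a)/((J_AC/a)+(J_CB/b)) = 144.2 N·m, T_B = 211.8 N·m.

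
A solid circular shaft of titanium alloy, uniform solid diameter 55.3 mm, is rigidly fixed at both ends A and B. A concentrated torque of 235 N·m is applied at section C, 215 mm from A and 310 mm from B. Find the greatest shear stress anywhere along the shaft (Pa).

4.18e6 Pa

With uniform GJ and both ends fixed, compatibility θ_AC = θ_CB gives T_A·a = T_B·b, together with T_A + T_B = T₀.
T_A = T₀·b/(a+b) = 235.0·310/525.0 = 138.8 N·m; T_B = 96.24 N·m.
τ in each portion: τ_AC = 4.18×10^6 Pa, τ_CB = 2.90×10^6 Pa; maximum is in AC.
τ_max = T_AC·r/J = 138.8·0.0276/9.18×10^-7 = 4.179×10^6 Pa.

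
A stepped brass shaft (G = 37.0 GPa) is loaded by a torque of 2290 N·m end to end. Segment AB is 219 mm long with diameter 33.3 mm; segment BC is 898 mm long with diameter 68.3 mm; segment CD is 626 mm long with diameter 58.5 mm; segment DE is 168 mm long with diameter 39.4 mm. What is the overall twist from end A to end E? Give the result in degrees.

J_AB = π(0.0333)⁴/32 = 1.21×10^-7 m⁴; J_BC = π(0.0683)⁴/32 = 2.14×10^-6 m⁴; J_CD = π(0.0585)⁴/32 = 1.15×10^-6 m⁴; J_DE = π(0.0394)⁴/32 = 2.37×10^-7 m⁴.
θ = (T/G)·Σ L_i/J_i = (2290/37.0×10⁹)·(0.219/1.21×10^-7 + 0.898/2.14×10^-6 + 0.626/1.15×10^-6 + 0.168/2.37×10^-7) = 0.2159 rad.

12.4°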